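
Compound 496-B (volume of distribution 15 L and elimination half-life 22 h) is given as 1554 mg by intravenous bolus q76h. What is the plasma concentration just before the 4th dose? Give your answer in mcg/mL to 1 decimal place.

f = (1/2)^(τ/t½) = (1/2)^(76/22) ≈ 0.0912.
C₀ = D/Vd = 1554/15 ≈ 103.600 mcg/mL.
Before the 4th dose, 3 doses have been given. Superposition: Cmin = C₀·(f + f² + … + f^3).
≈ 103.600 × (0.0912 + 0.0083 + 0.0008) ≈ 103.600 × 0.1003 ≈ 10.391 mcg/mL.

10.4 mcg/mL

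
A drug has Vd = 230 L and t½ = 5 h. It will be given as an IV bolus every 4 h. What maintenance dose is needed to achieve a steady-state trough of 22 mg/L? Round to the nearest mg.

τ/t½ = 4/5 ≈ 0.8, so f = (1/2)^(4/5) ≈ 0.574349.
Cmin,ss = (D/Vd)·f/(1−f), so D = Cmin,ss·Vd·(1−f)/f.
D = 22 × 230 × (1−f)/f ≈ 22 × 230 × 0.74110 ≈ 3749.97 mg.

3750 mg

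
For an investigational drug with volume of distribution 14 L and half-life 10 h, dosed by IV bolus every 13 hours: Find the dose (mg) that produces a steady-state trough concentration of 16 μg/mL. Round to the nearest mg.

328 mg

τ/t½ = 13/10 ≈ 1.3, so f = (1/2)^(13/10) ≈ 0.406126.
Cmin,ss = (D/Vd)·f/(1−f), so D = Cmin,ss·Vd·(1−f)/f.
D = 16 × 14 × (1−f)/f ≈ 16 × 14 × 1.46229 ≈ 327.55 mg.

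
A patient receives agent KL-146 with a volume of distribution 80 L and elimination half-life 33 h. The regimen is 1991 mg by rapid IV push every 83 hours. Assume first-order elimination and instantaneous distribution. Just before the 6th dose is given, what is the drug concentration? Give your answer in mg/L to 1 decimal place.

f = (1/2)^(τ/t½) = (1/2)^(83/33) ≈ 0.1749.
C₀ = D/Vd = 1991/80 ≈ 24.887 mg/L.
Before the 6th dose, 5 doses have been given. Superposition: Cmin = C₀·(f + f² + … + f^5).
≈ 24.887 × (0.1749 + 0.0306 + 0.0054 + 0.0009 + 0.0002) ≈ 24.887 × 0.2120 ≈ 5.276 mg/L.

5.3 mg/L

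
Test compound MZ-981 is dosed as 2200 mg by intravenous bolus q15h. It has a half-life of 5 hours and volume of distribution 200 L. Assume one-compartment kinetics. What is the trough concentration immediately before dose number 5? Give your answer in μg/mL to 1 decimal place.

f = (1/2)^(τ/t½) = (1/2)^(15/5) ≈ 0.1250.
C₀ = D/Vd = 2200/200 ≈ 11.000 μg/mL.
Before the 5th dose, 4 doses have been given. Superposition: Cmin = C₀·(f + f² + … + f^4).
≈ 11.000 × (0.1250 + 0.0156 + 0.0020 + 0.0002) ≈ 11.000 × 0.1428 ≈ 1.571 μg/mL.

1.6 μg/mL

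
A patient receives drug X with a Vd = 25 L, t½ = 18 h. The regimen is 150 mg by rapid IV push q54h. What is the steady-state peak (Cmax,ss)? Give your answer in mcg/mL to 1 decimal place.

τ = 54 h = 3 half-lives, so f = (1/2)^3 = 0.125.
At steady state, R = 1/(1 − 0.125) = 8/7.
Single-dose peak C₀ = D/Vd = 150/25 = 6 mcg/mL.
Steady-state peak Cmax,ss = C₀·R = 6 × 8/7 ≈ 6.857 mcg/mL.

6.9 mcg/mL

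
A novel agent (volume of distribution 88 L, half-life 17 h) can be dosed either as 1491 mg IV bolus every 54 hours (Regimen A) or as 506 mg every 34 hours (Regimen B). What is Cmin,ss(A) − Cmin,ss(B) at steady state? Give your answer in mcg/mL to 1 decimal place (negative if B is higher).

Regimen A: f = (1/2)^(54/17) ≈ 0.1106; Cmin,ss = (1491/88)·f/(1−f) ≈ 2.107 mcg/mL.
Regimen B: f = (1/2)^(34/17) ≈ 0.2500; Cmin,ss = (506/88)·f/(1−f) ≈ 1.917 mcg/mL.
Difference ≈ 2.107 − 1.917 ≈ 0.190 mcg/mL.

0.2 mcg/mL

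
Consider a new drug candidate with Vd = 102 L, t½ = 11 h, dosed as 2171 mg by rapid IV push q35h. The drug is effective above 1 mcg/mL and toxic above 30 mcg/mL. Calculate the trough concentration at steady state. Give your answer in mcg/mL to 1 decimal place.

τ/t½ = 35/11 ≈ 3.1818, so fraction remaining f = (1/2)^(35/11) ≈ 0.1102.
Each bolus raises the concentration by D/Vd = 2171/102 ≈ 21.284 mcg/mL.
Steady-state trough Cmin,ss = C₀·f/(1−f) ≈ 21.284 × 0.1102/0.8898 ≈ 2.636 mcg/mL.
Trough 2.6 mcg/mL vs MEC 1 mcg/mL: adequate.

2.6 mcg/mL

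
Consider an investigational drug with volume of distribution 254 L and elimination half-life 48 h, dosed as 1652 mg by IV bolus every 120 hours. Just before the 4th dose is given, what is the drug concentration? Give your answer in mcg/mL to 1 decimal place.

f = (1/2)^(τ/t½) = (1/2)^(120/48) ≈ 0.1768.
C₀ = D/Vd = 1652/254 ≈ 6.504 mcg/mL.
Before the 4th dose, 3 doses have been given. Superposition: Cmin = C₀·(f + f² + … + f^3).
≈ 6.504 × (0.1768 + 0.0313 + 0.0055) ≈ 6.504 × 0.2136 ≈ 1.389 mcg/mL.

1.4 mcg/mL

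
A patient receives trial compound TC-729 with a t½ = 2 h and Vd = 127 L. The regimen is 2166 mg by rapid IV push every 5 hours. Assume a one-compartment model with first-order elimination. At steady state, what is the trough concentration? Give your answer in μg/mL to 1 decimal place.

3.7 μg/mL

k = ln2/t½ = ln2/2 ≈ 0.346574 h⁻¹; fraction remaining f = e^(−kτ) = e^(−0.346574×5) ≈ 0.1768.
Accumulation ratio R = 1/(1 − f) ≈ 1/0.8232 ≈ 1.2148.
Each bolus raises the concentration by D/Vd = 2166/127 ≈ 17.055 μg/mL.
Steady-state peak Cmax,ss = C₀·R ≈ 17.055 × 1.2148 ≈ 20.718 μg/mL.
One interval later, Cmin,ss = Cmax,ss·e^(−kτ) ≈ 20.718 × 0.1768 ≈ 3.663 μg/mL.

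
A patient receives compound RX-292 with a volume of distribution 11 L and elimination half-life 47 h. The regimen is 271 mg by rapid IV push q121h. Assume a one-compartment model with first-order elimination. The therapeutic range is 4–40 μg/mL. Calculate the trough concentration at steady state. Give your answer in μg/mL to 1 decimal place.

k = ln2/t½ = ln2/47 ≈ 0.014748 h⁻¹; fraction remaining f = e^(−kτ) = e^(−0.014748×121) ≈ 0.1679.
Accumulation ratio R = 1/(1 − f) ≈ 1/0.8321 ≈ 1.2018.
Each bolus raises the concentration by D/Vd = 271/11 ≈ 24.636 μg/mL.
Cmax,ss = C₀/(1 − f) ≈ 24.636/0.8321 ≈ 29.607 μg/mL.
Steady-state trough Cmin,ss = Cmax,ss·f ≈ 29.607 × 0.1679 ≈ 4.971 μg/mL.
Trough 5.0 μg/mL vs MEC 4 μg/mL: adequate.

5.0 μg/mL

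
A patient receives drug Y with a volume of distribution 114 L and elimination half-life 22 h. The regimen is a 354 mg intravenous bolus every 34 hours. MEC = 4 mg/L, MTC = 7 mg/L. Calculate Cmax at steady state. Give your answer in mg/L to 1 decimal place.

Over one 34-h interval, 34/22 ≈ 1.5455 half-lives elapse, leaving f ≈ 0.3426 of each dose.
Accumulation ratio R = 1/(1 − f) ≈ 1/0.6574 ≈ 1.5211.
Single-dose peak C₀ = D/Vd = 354/114 ≈ 3.105 mg/L.
Steady-state peak Cmax,ss = C₀·R ≈ 3.105 × 1.5211 ≈ 4.723 mg/L.
Peak 4.7 mg/L vs MTC 7 mg/L: below toxic threshold.

4.7 mg/L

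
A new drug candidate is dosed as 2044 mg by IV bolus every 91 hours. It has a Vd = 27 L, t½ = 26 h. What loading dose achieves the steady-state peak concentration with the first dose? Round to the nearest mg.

2242 mg

f = (1/2)^(91/26) ≈ 0.088388; accumulation ratio R = 1/(1−f) ≈ 1.09696.
Loading dose to hit Cmax,ss on first dose: D_load = D_maint·R ≈ 2044 × 1.09696 ≈ 2242.19 mg.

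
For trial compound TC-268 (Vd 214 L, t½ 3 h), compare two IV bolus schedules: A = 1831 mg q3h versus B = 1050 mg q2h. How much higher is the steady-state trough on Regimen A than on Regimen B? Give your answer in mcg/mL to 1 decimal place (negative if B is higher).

0.2 mcg/mL

Regimen A: f = (1/2)^(3/3) ≈ 0.5000; Cmin,ss = (1831/214)·f/(1−f) ≈ 8.556 mcg/mL.
Regimen B: f = (1/2)^(2/3) ≈ 0.6300; Cmin,ss = (1050/214)·f/(1−f) ≈ 8.354 mcg/mL.
Difference ≈ 8.556 − 8.354 ≈ 0.202 mcg/mL.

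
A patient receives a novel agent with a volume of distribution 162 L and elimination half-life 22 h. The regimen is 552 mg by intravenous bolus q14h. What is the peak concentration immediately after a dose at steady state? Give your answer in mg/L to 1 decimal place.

9.6 mg/L

τ/t½ = 14/22 ≈ 0.63636, so fraction remaining f = (1/2)^(14/22) ≈ 0.6433.
Accumulation ratio R = 1/(1 − f) ≈ 1/0.3567 ≈ 2.8035.
Single-dose peak C₀ = D/Vd = 552/162 ≈ 3.407 mg/L.
Steady-state peak Cmax,ss = C₀·R ≈ 3.407 × 2.8035 ≈ 9.552 mg/L.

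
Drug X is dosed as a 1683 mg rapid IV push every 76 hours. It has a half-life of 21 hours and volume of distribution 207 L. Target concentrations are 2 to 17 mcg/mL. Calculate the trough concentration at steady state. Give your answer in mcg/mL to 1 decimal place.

k = ln2/t½ = ln2/21 ≈ 0.033007 h⁻¹; fraction remaining f = e^(−kτ) = e^(−0.033007×76) ≈ 0.0814.
At steady state, accumulation factor R = 1/(1 − e^(−kτ)) ≈ 1.0886.
Each bolus raises the concentration by D/Vd = 1683/207 ≈ 8.130 mcg/mL.
Cmax,ss = C₀/(1 − f) ≈ 8.130/0.9186 ≈ 8.850 mcg/mL.
Steady-state trough Cmin,ss = Cmax,ss·f ≈ 8.850 × 0.0814 ≈ 0.720 mcg/mL.
Trough 0.7 mcg/mL vs MEC 2 mcg/mL: subtherapeutic.

0.7 mcg/mL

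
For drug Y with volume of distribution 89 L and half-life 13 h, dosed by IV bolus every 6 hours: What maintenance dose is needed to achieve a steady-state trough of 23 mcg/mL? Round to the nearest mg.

772 mg

τ/t½ = 6/13 ≈ 0.46154, so f = (1/2)^(6/13) ≈ 0.726211.
Cmin,ss = (D/Vd)·f/(1−f), so D = Cmin,ss·Vd·(1−f)/f.
D = 23 × 89 × (1−f)/f ≈ 23 × 89 × 0.37701 ≈ 771.74 mg.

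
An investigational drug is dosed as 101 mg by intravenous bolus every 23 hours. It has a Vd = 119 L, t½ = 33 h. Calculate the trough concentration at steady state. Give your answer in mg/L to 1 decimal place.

k = ln2/t½ = ln2/33 ≈ 0.021004 h⁻¹; fraction remaining f = e^(−kτ) = e^(−0.021004×23) ≈ 0.6169.
Accumulation ratio R = 1/(1 − f) ≈ 1/0.3831 ≈ 2.6103.
Single-dose peak C₀ = D/Vd = 101/119 ≈ 0.849 mg/L.
Cmax,ss = C₀/(1 − f) ≈ 0.849/0.3831 ≈ 2.216 mg/L.
Steady-state trough Cmin,ss = Cmax,ss·f ≈ 2.216 × 0.6169 ≈ 1.367 mg/L.

1.4 mg/L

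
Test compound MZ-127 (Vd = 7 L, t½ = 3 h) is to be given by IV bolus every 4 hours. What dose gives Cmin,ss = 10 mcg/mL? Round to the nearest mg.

106 mg

τ/t½ = 4/3 ≈ 1.3333, so f = (1/2)^(4/3) ≈ 0.396850.
Cmin,ss = (D/Vd)·f/(1−f), so D = Cmin,ss·Vd·(1−f)/f.
D = 10 × 7 × (1−f)/f ≈ 10 × 7 × 1.51984 ≈ 106.39 mg.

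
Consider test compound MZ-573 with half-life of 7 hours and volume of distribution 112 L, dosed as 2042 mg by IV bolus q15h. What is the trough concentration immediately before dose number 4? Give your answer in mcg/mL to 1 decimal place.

5.3 mcg/mL

f = (1/2)^(τ/t½) = (1/2)^(15/7) ≈ 0.2264.
C₀ = D/Vd = 2042/112 ≈ 18.232 mcg/mL.
Before the 4th dose, 3 doses have been given. Superposition: Cmin = C₀·(f + f² + … + f^3).
≈ 18.232 × (0.2264 + 0.0513 + 0.0116) ≈ 18.232 × 0.2893 ≈ 5.275 mcg/mL.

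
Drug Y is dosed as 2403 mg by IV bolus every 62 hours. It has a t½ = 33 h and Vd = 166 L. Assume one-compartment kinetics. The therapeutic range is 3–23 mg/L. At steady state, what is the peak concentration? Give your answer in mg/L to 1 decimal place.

k = ln2/t½ = ln2/33 ≈ 0.021004 h⁻¹; fraction remaining f = e^(−kτ) = e^(−0.021004×62) ≈ 0.2719.
Accumulation ratio R = 1/(1 − f) ≈ 1/0.7281 ≈ 1.3734.
Single-dose peak C₀ = D/Vd = 2403/166 ≈ 14.476 mg/L.
Steady-state peak Cmax,ss = C₀·R ≈ 14.476 × 1.3734 ≈ 19.881 mg/L.
Peak 19.9 mg/L vs MTC 23 mg/L: below toxic threshold.

19.9 mg/L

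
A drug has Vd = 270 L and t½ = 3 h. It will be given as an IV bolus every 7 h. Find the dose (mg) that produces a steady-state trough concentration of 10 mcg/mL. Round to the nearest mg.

τ/t½ = 7/3 ≈ 2.3333, so f = (1/2)^(7/3) ≈ 0.198425.
Cmin,ss = (D/Vd)·f/(1−f), so D = Cmin,ss·Vd·(1−f)/f.
D = 10 × 270 × (1−f)/f ≈ 10 × 270 × 4.03969 ≈ 10907.16 mg.

10907 mg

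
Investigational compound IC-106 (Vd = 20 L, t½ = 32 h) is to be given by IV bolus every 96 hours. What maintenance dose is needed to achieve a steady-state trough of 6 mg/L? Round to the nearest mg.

840 mg

τ/t½ = 96/32 ≈ 3, so f = (1/2)^(96/32) ≈ 0.125000.
Cmin,ss = (D/Vd)·f/(1−f), so D = Cmin,ss·Vd·(1−f)/f.
D = 6 × 20 × (1−f)/f ≈ 6 × 20 × 7.00000 ≈ 840.00 mg.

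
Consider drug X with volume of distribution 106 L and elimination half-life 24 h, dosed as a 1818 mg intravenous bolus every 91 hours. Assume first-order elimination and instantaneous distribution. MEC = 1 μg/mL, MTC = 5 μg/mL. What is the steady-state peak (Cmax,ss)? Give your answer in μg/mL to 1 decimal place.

τ/t½ = 91/24 ≈ 3.7917, so fraction remaining f = (1/2)^(91/24) ≈ 0.0722.
Accumulation ratio R = 1/(1 − f) ≈ 1/0.9278 ≈ 1.0778.
Each bolus raises the concentration by D/Vd = 1818/106 ≈ 17.151 μg/mL.
Steady-state peak Cmax,ss = C₀·R ≈ 17.151 × 1.0778 ≈ 18.485 μg/mL.
Peak 18.5 μg/mL vs MTC 5 μg/mL: exceeds toxic threshold.

18.5 μg/mL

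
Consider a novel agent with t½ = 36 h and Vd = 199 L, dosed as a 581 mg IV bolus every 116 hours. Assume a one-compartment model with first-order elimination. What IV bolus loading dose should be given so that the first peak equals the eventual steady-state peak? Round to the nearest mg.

f = (1/2)^(116/36) ≈ 0.107155; accumulation ratio R = 1/(1−f) ≈ 1.12002.
Loading dose to hit Cmax,ss on first dose: D_load = D_maint·R ≈ 581 × 1.12002 ≈ 650.73 mg.

651 mg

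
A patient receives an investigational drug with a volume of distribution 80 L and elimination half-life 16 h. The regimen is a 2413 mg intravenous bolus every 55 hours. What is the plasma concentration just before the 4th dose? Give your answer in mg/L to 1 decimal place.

f = (1/2)^(τ/t½) = (1/2)^(55/16) ≈ 0.0923.
C₀ = D/Vd = 2413/80 ≈ 30.163 mg/L.
Before the 4th dose, 3 doses have been given. Superposition: Cmin = C₀·(f + f² + … + f^3).
≈ 30.163 × (0.0923 + 0.0085 + 0.0008) ≈ 30.163 × 0.1016 ≈ 3.065 mg/L.

3.1 mg/L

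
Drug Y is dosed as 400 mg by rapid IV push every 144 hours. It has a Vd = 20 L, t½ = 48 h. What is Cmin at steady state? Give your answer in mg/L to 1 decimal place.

2.9 mg/L

The dosing interval is 3 half-lives, so f = 2^(−3) = 0.125.
Accumulation ratio R = 1/(1 − f) = 1/0.875 = 8/7.
Single-dose peak C₀ = D/Vd = 400/20 = 20 mg/L.
Steady-state peak Cmax,ss = C₀·R = 20 × 8/7 ≈ 22.857 mg/L.
Steady-state trough Cmin,ss = Cmax,ss·f ≈ 22.857 × 0.125 ≈ 2.857 mg/L.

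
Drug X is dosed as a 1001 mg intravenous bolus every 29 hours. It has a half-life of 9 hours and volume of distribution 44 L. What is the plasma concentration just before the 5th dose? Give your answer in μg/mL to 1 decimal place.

2.7 μg/mL

f = (1/2)^(τ/t½) = (1/2)^(29/9) ≈ 0.1072.
C₀ = D/Vd = 1001/44 ≈ 22.750 μg/mL.
Before the 5th dose, 4 doses have been given. Superposition: Cmin = C₀·(f + f² + … + f^4).
≈ 22.750 × (0.1072 + 0.0115 + 0.0012 + 0.0001) ≈ 22.750 × 0.1200 ≈ 2.730 μg/mL.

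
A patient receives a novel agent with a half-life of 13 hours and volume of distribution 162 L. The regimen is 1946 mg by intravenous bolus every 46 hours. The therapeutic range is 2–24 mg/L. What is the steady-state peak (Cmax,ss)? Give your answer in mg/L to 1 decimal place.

13.1 mg/L

τ/t½ = 46/13 ≈ 3.5385, so fraction remaining f = (1/2)^(46/13) ≈ 0.0861.
Accumulation ratio R = 1/(1 − f) ≈ 1/0.9139 ≈ 1.0942.
Single-dose peak C₀ = D/Vd = 1946/162 ≈ 12.012 mg/L.
Cmax,ss = C₀/(1 − f) ≈ 12.012/0.9139 ≈ 13.144 mg/L.
Peak 13.1 mg/L vs MTC 24 mg/L: below toxic threshold.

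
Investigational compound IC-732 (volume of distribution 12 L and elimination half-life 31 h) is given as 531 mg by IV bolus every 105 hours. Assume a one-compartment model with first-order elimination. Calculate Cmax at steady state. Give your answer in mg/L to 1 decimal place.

Over one 105-h interval, 105/31 ≈ 3.3871 half-lives elapse, leaving f ≈ 0.0956 of each dose.
Accumulation ratio R = 1/(1 − f) ≈ 1/0.9044 ≈ 1.1057.
Single-dose peak C₀ = D/Vd = 531/12 ≈ 44.250 mg/L.
Steady-state peak Cmax,ss = C₀·R ≈ 44.250 × 1.1057 ≈ 48.927 mg/L.

48.9 mg/L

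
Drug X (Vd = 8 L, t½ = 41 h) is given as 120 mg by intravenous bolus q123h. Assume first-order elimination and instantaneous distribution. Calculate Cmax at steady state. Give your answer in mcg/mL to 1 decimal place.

17.1 mcg/mL

τ = 123 h = 3 half-lives, so f = (1/2)^3 = 0.125.
At steady state, R = 1/(1 − 0.125) = 8/7.
Single-dose peak C₀ = D/Vd = 120/8 = 15 mcg/mL.
Steady-state peak Cmax,ss = C₀·R = 15 × 8/7 ≈ 17.143 mcg/mL.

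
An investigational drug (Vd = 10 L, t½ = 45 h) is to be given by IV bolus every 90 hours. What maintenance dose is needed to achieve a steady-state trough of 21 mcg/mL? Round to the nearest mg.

630 mg

τ/t½ = 90/45 ≈ 2, so f = (1/2)^(90/45) ≈ 0.250000.
Cmin,ss = (D/Vd)·f/(1−f), so D = Cmin,ss·Vd·(1−f)/f.
D = 21 × 10 × (1−f)/f ≈ 21 × 10 × 3.00000 ≈ 630.00 mg.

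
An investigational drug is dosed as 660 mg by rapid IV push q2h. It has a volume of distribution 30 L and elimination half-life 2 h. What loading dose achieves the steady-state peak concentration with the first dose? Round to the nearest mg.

1320 mg

f = (1/2)^(2/2) ≈ 0.500000; accumulation ratio R = 1/(1−f) ≈ 2.00000.
Loading dose to hit Cmax,ss on first dose: D_load = D_maint·R ≈ 660 × 2.00000 ≈ 1320.00 mg.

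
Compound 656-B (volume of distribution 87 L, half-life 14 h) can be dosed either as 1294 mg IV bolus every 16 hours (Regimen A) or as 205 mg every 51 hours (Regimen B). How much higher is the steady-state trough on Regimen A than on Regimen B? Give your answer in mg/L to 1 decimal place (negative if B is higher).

Regimen A: f = (1/2)^(16/14) ≈ 0.4529; Cmin,ss = (1294/87)·f/(1−f) ≈ 12.313 mg/L.
Regimen B: f = (1/2)^(51/14) ≈ 0.0801; Cmin,ss = (205/87)·f/(1−f) ≈ 0.205 mg/L.
Difference ≈ 12.313 − 0.205 ≈ 12.108 mg/L.

12.1 mg/L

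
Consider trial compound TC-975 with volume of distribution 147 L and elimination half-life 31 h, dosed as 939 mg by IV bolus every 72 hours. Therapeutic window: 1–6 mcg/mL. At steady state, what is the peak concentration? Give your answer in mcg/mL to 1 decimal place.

Over one 72-h interval, 72/31 ≈ 2.3226 half-lives elapse, leaving f ≈ 0.1999 of each dose.
At steady state, accumulation factor R = 1/(1 − e^(−kτ)) ≈ 1.2498.
Single-dose peak C₀ = D/Vd = 939/147 ≈ 6.388 mcg/mL.
Cmax,ss = C₀/(1 − f) ≈ 6.388/0.8001 ≈ 7.984 mcg/mL.
Peak 8.0 mcg/mL vs MTC 6 mcg/mL: exceeds toxic threshold.

8.0 mcg/mL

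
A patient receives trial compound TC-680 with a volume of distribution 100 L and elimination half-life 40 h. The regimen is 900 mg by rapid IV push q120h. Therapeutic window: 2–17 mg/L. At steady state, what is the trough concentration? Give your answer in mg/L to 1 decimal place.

1.3 mg/L

τ = 120 h = 3 half-lives, so f = (1/2)^3 = 0.125.
Accumulation ratio R = 1/(1 − f) = 1/0.875 = 8/7.
Single-dose peak C₀ = D/Vd = 900/100 = 9 mg/L.
Steady-state peak Cmax,ss = C₀·R = 9 × 8/7 ≈ 10.286 mg/L.
Steady-state trough Cmin,ss = Cmax,ss·f ≈ 10.286 × 0.125 ≈ 1.286 mg/L.
Trough 1.3 mg/L vs MEC 2 mg/L: subtherapeutic.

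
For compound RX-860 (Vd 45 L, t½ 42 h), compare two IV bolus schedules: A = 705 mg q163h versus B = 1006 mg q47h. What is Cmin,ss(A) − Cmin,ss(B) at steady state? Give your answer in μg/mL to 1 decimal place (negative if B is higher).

Regimen A: f = (1/2)^(163/42) ≈ 0.0679; Cmin,ss = (705/45)·f/(1−f) ≈ 1.141 μg/mL.
Regimen B: f = (1/2)^(47/42) ≈ 0.4604; Cmin,ss = (1006/45)·f/(1−f) ≈ 19.074 μg/mL.
Difference ≈ 1.141 − 19.074 ≈ -17.933 μg/mL.

-17.9 μg/mL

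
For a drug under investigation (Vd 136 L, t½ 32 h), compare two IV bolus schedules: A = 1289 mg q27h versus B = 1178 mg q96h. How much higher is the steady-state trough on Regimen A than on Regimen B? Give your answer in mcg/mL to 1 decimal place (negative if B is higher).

Regimen A: f = (1/2)^(27/32) ≈ 0.5572; Cmin,ss = (1289/136)·f/(1−f) ≈ 11.927 mcg/mL.
Regimen B: f = (1/2)^(96/32) ≈ 0.1250; Cmin,ss = (1178/136)·f/(1−f) ≈ 1.237 mcg/mL.
Difference ≈ 11.927 − 1.237 ≈ 10.690 mcg/mL.

10.7 mcg/mL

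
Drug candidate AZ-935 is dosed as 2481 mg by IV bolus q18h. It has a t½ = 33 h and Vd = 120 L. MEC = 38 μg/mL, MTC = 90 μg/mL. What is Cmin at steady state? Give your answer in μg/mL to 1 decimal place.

k = ln2/t½ = ln2/33 ≈ 0.021004 h⁻¹; fraction remaining f = e^(−kτ) = e^(−0.021004×18) ≈ 0.6852.
At steady state, accumulation factor R = 1/(1 − e^(−kτ)) ≈ 3.1766.
Each bolus raises the concentration by D/Vd = 2481/120 ≈ 20.675 μg/mL.
Cmax,ss = C₀/(1 − f) ≈ 20.675/0.3148 ≈ 65.677 μg/mL.
One interval later, Cmin,ss = Cmax,ss·e^(−kτ) ≈ 65.677 × 0.6852 ≈ 45.002 μg/mL.
Trough 45.0 μg/mL vs MEC 38 μg/mL: adequate.

45.0 μg/mL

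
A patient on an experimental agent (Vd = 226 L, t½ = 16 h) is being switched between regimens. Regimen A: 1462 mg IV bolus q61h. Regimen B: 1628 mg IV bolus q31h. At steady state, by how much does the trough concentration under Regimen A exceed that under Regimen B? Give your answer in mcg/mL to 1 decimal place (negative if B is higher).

-2.0 mcg/mL

Regimen A: f = (1/2)^(61/16) ≈ 0.0712; Cmin,ss = (1462/226)·f/(1−f) ≈ 0.496 mcg/mL.
Regimen B: f = (1/2)^(31/16) ≈ 0.2611; Cmin,ss = (1628/226)·f/(1−f) ≈ 2.545 mcg/mL.
Difference ≈ 0.496 − 2.545 ≈ -2.049 mcg/mL.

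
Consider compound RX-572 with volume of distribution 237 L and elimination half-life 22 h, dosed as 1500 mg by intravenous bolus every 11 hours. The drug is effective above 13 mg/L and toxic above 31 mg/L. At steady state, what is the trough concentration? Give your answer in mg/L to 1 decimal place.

15.3 mg/L

k = ln2/t½ = ln2/22 ≈ 0.031507 h⁻¹; fraction remaining f = e^(−kτ) = e^(−0.031507×11) ≈ 0.7071.
At steady state, accumulation factor R = 1/(1 − e^(−kτ)) ≈ 3.4141.
Single-dose peak C₀ = D/Vd = 1500/237 ≈ 6.329 mg/L.
Steady-state peak Cmax,ss = C₀·R ≈ 6.329 × 3.4141 ≈ 21.608 mg/L.
Steady-state trough Cmin,ss = Cmax,ss·f ≈ 21.608 × 0.7071 ≈ 15.279 mg/L.
Trough 15.3 mg/L vs MEC 13 mg/L: adequate.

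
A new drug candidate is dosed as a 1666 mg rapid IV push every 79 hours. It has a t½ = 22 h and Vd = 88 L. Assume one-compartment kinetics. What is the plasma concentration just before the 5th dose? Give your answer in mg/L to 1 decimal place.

f = (1/2)^(τ/t½) = (1/2)^(79/22) ≈ 0.0830.
C₀ = D/Vd = 1666/88 ≈ 18.932 mg/L.
Before the 5th dose, 4 doses have been given. Superposition: Cmin = C₀·(f + f² + … + f^4).
≈ 18.932 × (0.0830 + 0.0069 + 0.0006 + 0.0000) ≈ 18.932 × 0.0905 ≈ 1.713 mg/L.

1.7 mg/L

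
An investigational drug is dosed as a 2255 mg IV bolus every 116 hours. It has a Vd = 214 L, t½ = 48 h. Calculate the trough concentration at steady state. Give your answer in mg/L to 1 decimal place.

Over one 116-h interval, 116/48 ≈ 2.4167 half-lives elapse, leaving f ≈ 0.1873 of each dose.
Single-dose peak C₀ = D/Vd = 2255/214 ≈ 10.537 mg/L.
Steady-state trough Cmin,ss = C₀·f/(1−f) ≈ 10.537 × 0.1873/0.8127 ≈ 2.428 mg/L.

2.4 mg/L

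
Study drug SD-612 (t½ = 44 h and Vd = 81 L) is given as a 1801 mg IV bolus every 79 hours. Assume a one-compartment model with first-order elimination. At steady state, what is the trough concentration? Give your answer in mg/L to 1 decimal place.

τ/t½ = 79/44 ≈ 1.7955, so fraction remaining f = (1/2)^(79/44) ≈ 0.2881.
At steady state, accumulation factor R = 1/(1 − e^(−kτ)) ≈ 1.4047.
Each bolus raises the concentration by D/Vd = 1801/81 ≈ 22.235 mg/L.
Steady-state peak Cmax,ss = C₀·R ≈ 22.235 × 1.4047 ≈ 31.234 mg/L.
Steady-state trough Cmin,ss = Cmax,ss·f ≈ 31.234 × 0.2881 ≈ 8.999 mg/L.

9.0 mg/L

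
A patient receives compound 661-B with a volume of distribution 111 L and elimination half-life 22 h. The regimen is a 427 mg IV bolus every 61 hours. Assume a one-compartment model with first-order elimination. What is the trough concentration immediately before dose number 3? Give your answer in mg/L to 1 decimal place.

f = (1/2)^(τ/t½) = (1/2)^(61/22) ≈ 0.1463.
C₀ = D/Vd = 427/111 ≈ 3.847 mg/L.
Before the 3rd dose, 2 doses have been given. Superposition: Cmin = C₀·(f + f²).
≈ 3.847 × (0.1463 + 0.0214) ≈ 3.847 × 0.1677 ≈ 0.645 mg/L.

0.6 mg/L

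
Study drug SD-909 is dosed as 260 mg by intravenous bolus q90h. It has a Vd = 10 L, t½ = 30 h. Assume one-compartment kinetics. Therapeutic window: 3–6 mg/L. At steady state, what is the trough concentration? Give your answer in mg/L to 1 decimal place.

τ = 90 h = 3 half-lives, so f = (1/2)^3 = 0.125.
Accumulation ratio R = 1/(1 − f) = 1/0.875 = 8/7.
Single-dose peak C₀ = D/Vd = 260/10 = 26 mg/L.
Steady-state peak Cmax,ss = C₀·R = 26 × 8/7 ≈ 29.714 mg/L.
Steady-state trough Cmin,ss = Cmax,ss·f ≈ 29.714 × 0.125 ≈ 3.714 mg/L.
Trough 3.7 mg/L vs MEC 3 mg/L: adequate.

3.7 mg/L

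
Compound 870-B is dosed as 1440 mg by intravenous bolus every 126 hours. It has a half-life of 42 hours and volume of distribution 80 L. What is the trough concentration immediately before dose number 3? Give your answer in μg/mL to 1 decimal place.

2.5 μg/mL

f = (1/2)^(τ/t½) = (1/2)^(126/42) ≈ 0.1250.
C₀ = D/Vd = 1440/80 ≈ 18.000 μg/mL.
Before the 3rd dose, 2 doses have been given. Superposition: Cmin = C₀·(f + f²).
≈ 18.000 × (0.1250 + 0.0156) ≈ 18.000 × 0.1406 ≈ 2.531 μg/mL.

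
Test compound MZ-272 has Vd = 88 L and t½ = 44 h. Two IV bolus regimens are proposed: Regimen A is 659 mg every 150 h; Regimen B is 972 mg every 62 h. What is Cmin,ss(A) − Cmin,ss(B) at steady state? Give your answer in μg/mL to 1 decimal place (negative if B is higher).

-5.9 μg/mL

Regimen A: f = (1/2)^(150/44) ≈ 0.0941; Cmin,ss = (659/88)·f/(1−f) ≈ 0.778 μg/mL.
Regimen B: f = (1/2)^(62/44) ≈ 0.3765; Cmin,ss = (972/88)·f/(1−f) ≈ 6.670 μg/mL.
Difference ≈ 0.778 − 6.670 ≈ -5.892 μg/mL.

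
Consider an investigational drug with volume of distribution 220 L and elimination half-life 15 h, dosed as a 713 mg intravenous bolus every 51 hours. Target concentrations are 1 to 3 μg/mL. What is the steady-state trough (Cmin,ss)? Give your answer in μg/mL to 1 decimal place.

k = ln2/t½ = ln2/15 ≈ 0.046210 h⁻¹; fraction remaining f = e^(−kτ) = e^(−0.046210×51) ≈ 0.0947.
Each bolus raises the concentration by D/Vd = 713/220 ≈ 3.241 μg/mL.
Steady-state trough Cmin,ss = C₀·f/(1−f) ≈ 3.241 × 0.0947/0.9053 ≈ 0.339 μg/mL.
Trough 0.3 μg/mL vs MEC 1 μg/mL: subtherapeutic.

0.3 μg/mL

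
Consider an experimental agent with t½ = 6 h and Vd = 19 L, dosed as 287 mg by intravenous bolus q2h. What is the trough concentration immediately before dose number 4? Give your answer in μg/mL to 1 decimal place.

29.1 μg/mL

f = (1/2)^(τ/t½) = (1/2)^(2/6) ≈ 0.7937.
C₀ = D/Vd = 287/19 ≈ 15.105 μg/mL.
Before the 4th dose, 3 doses have been given. Superposition: Cmin = C₀·(f + f² + … + f^3).
≈ 15.105 × (0.7937 + 0.6300 + 0.5000) ≈ 15.105 × 1.9237 ≈ 29.057 μg/mL.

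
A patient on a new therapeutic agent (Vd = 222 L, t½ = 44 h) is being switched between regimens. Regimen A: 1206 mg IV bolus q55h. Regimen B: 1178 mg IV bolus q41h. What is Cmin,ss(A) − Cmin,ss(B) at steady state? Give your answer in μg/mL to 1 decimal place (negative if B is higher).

Regimen A: f = (1/2)^(55/44) ≈ 0.4204; Cmin,ss = (1206/222)·f/(1−f) ≈ 3.940 μg/mL.
Regimen B: f = (1/2)^(41/44) ≈ 0.5242; Cmin,ss = (1178/222)·f/(1−f) ≈ 5.846 μg/mL.
Difference ≈ 3.940 − 5.846 ≈ -1.906 μg/mL.

-1.9 μg/mL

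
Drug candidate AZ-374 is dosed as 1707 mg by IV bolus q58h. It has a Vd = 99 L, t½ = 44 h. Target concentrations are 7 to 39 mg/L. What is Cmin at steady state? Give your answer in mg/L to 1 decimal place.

Over one 58-h interval, 58/44 ≈ 1.3182 half-lives elapse, leaving f ≈ 0.4010 of each dose.
Single-dose peak C₀ = D/Vd = 1707/99 ≈ 17.242 mg/L.
Steady-state trough Cmin,ss = C₀·f/(1−f) ≈ 17.242 × 0.4010/0.5990 ≈ 11.543 mg/L.
Trough 11.5 mg/L vs MEC 7 mg/L: adequate.

11.5 mg/L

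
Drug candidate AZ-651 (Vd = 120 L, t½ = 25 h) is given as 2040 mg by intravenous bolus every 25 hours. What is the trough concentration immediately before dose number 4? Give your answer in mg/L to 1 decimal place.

14.9 mg/L

f = (1/2)^(τ/t½) = (1/2)^(25/25) ≈ 0.5000.
C₀ = D/Vd = 2040/120 ≈ 17.000 mg/L.
Before the 4th dose, 3 doses have been given. Superposition: Cmin = C₀·(f + f² + … + f^3).
≈ 17.000 × (0.5000 + 0.2500 + 0.1250) ≈ 17.000 × 0.8750 ≈ 14.875 mg/L.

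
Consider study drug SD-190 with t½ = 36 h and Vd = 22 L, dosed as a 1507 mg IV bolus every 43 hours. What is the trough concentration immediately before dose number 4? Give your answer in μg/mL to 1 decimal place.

f = (1/2)^(τ/t½) = (1/2)^(43/36) ≈ 0.4370.
C₀ = D/Vd = 1507/22 ≈ 68.500 μg/mL.
Before the 4th dose, 3 doses have been given. Superposition: Cmin = C₀·(f + f² + … + f^3).
≈ 68.500 × (0.4370 + 0.1910 + 0.0835) ≈ 68.500 × 0.7115 ≈ 48.738 μg/mL.

48.7 μg/mL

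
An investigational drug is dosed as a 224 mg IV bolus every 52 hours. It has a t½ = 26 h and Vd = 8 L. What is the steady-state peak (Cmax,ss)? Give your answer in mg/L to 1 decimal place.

37.3 mg/L

The dosing interval is 2 half-lives, so f = 2^(−2) = 0.25.
At steady state, R = 1/(1 − 0.25) = 4/3.
Single-dose peak C₀ = D/Vd = 224/8 = 28 mg/L.
Steady-state peak Cmax,ss = C₀·R = 28 × 4/3 ≈ 37.333 mg/L.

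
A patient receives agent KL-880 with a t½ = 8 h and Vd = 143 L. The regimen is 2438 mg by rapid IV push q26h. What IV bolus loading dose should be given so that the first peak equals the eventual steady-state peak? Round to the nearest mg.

2724 mg

f = (1/2)^(26/8) ≈ 0.105112; accumulation ratio R = 1/(1−f) ≈ 1.11746.
Loading dose to hit Cmax,ss on first dose: D_load = D_maint·R ≈ 2438 × 1.11746 ≈ 2724.37 mg.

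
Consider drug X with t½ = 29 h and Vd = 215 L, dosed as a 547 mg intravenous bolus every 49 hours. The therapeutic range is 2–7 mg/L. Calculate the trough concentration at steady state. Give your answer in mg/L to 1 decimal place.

1.1 mg/L

Over one 49-h interval, 49/29 ≈ 1.6897 half-lives elapse, leaving f ≈ 0.3100 of each dose.
Accumulation ratio R = 1/(1 − f) ≈ 1/0.6900 ≈ 1.4493.
Each bolus raises the concentration by D/Vd = 547/215 ≈ 2.544 mg/L.
Cmax,ss = C₀/(1 − f) ≈ 2.544/0.6900 ≈ 3.687 mg/L.
Steady-state trough Cmin,ss = Cmax,ss·f ≈ 3.687 × 0.3100 ≈ 1.143 mg/L.
Trough 1.1 mg/L vs MEC 2 mg/L: subtherapeutic.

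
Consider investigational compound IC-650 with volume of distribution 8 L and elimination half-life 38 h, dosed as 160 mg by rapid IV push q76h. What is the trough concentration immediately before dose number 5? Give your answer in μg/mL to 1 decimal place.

f = (1/2)^(τ/t½) = (1/2)^(76/38) ≈ 0.2500.
C₀ = D/Vd = 160/8 ≈ 20.000 μg/mL.
Before the 5th dose, 4 doses have been given. Superposition: Cmin = C₀·(f + f² + … + f^4).
≈ 20.000 × (0.2500 + 0.0625 + 0.0156 + 0.0039) ≈ 20.000 × 0.3320 ≈ 6.640 μg/mL.

6.6 μg/mL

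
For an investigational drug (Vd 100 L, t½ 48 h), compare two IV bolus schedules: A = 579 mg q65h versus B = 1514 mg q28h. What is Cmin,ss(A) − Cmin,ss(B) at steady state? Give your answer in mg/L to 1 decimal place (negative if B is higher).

Regimen A: f = (1/2)^(65/48) ≈ 0.3912; Cmin,ss = (579/100)·f/(1−f) ≈ 3.721 mg/L.
Regimen B: f = (1/2)^(28/48) ≈ 0.6674; Cmin,ss = (1514/100)·f/(1−f) ≈ 30.380 mg/L.
Difference ≈ 3.721 − 30.380 ≈ -26.659 mg/L.

-26.7 mg/L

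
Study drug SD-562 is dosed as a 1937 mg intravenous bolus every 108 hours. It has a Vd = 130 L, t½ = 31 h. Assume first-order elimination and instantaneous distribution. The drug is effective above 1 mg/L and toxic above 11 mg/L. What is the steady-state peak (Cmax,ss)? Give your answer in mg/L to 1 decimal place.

k = ln2/t½ = ln2/31 ≈ 0.022360 h⁻¹; fraction remaining f = e^(−kτ) = e^(−0.022360×108) ≈ 0.0894.
Accumulation ratio R = 1/(1 − f) ≈ 1/0.9106 ≈ 1.0982.
Single-dose peak C₀ = D/Vd = 1937/130 ≈ 14.900 mg/L.
Steady-state peak Cmax,ss = C₀·R ≈ 14.900 × 1.0982 ≈ 16.363 mg/L.
Peak 16.4 mg/L vs MTC 11 mg/L: exceeds toxic threshold.

16.4 mg/L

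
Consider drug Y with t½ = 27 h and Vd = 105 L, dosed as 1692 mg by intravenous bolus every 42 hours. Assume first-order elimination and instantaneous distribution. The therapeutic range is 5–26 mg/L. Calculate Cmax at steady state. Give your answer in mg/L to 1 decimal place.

24.4 mg/L

τ/t½ = 42/27 ≈ 1.5556, so fraction remaining f = (1/2)^(42/27) ≈ 0.3402.
At steady state, accumulation factor R = 1/(1 − e^(−kτ)) ≈ 1.5156.
Each bolus raises the concentration by D/Vd = 1692/105 ≈ 16.114 mg/L.
Steady-state peak Cmax,ss = C₀·R ≈ 16.114 × 1.5156 ≈ 24.422 mg/L.
Peak 24.4 mg/L vs MTC 26 mg/L: below toxic threshold.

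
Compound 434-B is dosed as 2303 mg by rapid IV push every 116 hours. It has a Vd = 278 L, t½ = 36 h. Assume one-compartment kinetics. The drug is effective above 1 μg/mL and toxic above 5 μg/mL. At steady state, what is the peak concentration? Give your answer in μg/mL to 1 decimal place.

9.3 μg/mL

τ/t½ = 116/36 ≈ 3.2222, so fraction remaining f = (1/2)^(116/36) ≈ 0.1072.
At steady state, accumulation factor R = 1/(1 − e^(−kτ)) ≈ 1.1201.
Each bolus raises the concentration by D/Vd = 2303/278 ≈ 8.284 μg/mL.
Steady-state peak Cmax,ss = C₀·R ≈ 8.284 × 1.1201 ≈ 9.279 μg/mL.
Peak 9.3 μg/mL vs MTC 5 μg/mL: exceeds toxic threshold.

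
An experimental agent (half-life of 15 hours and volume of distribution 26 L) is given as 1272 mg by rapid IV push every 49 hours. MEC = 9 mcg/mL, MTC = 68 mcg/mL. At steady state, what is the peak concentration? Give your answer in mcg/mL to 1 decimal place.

τ/t½ = 49/15 ≈ 3.2667, so fraction remaining f = (1/2)^(49/15) ≈ 0.1039.
Accumulation ratio R = 1/(1 − f) ≈ 1/0.8961 ≈ 1.1159.
Each bolus raises the concentration by D/Vd = 1272/26 ≈ 48.923 mcg/mL.
Steady-state peak Cmax,ss = C₀·R ≈ 48.923 × 1.1159 ≈ 54.593 mcg/mL.
Peak 54.6 mcg/mL vs MTC 68 mcg/mL: below toxic threshold.

54.6 mcg/mL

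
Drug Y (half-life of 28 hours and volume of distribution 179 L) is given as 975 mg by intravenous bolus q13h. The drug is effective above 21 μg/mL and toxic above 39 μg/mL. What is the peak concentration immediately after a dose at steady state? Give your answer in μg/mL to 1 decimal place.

19.8 μg/mL

k = ln2/t½ = ln2/28 ≈ 0.024755 h⁻¹; fraction remaining f = e^(−kτ) = e^(−0.024755×13) ≈ 0.7248.
Accumulation ratio R = 1/(1 − f) ≈ 1/0.2752 ≈ 3.6337.
Each bolus raises the concentration by D/Vd = 975/179 ≈ 5.447 μg/mL.
Steady-state peak Cmax,ss = C₀·R ≈ 5.447 × 3.6337 ≈ 19.793 μg/mL.
Peak 19.8 μg/mL vs MTC 39 μg/mL: below toxic threshold.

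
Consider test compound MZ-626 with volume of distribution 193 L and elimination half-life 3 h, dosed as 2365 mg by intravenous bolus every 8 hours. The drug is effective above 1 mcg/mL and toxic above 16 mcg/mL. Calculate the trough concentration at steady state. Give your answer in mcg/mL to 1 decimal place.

k = ln2/t½ = ln2/3 ≈ 0.231049 h⁻¹; fraction remaining f = e^(−kτ) = e^(−0.231049×8) ≈ 0.1575.
Accumulation ratio R = 1/(1 − f) ≈ 1/0.8425 ≈ 1.1869.
Single-dose peak C₀ = D/Vd = 2365/193 ≈ 12.254 mcg/mL.
Cmax,ss = C₀/(1 − f) ≈ 12.254/0.8425 ≈ 14.545 mcg/mL.
Steady-state trough Cmin,ss = Cmax,ss·f ≈ 14.545 × 0.1575 ≈ 2.291 mcg/mL.
Trough 2.3 mcg/mL vs MEC 1 mcg/mL: adequate.

2.3 mcg/mL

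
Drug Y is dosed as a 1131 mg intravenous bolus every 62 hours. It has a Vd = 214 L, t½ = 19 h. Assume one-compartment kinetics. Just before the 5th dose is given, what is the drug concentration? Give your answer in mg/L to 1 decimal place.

0.6 mg/L

f = (1/2)^(τ/t½) = (1/2)^(62/19) ≈ 0.1042.
C₀ = D/Vd = 1131/214 ≈ 5.285 mg/L.
Before the 5th dose, 4 doses have been given. Superposition: Cmin = C₀·(f + f² + … + f^4).
≈ 5.285 × (0.1042 + 0.0109 + 0.0011 + 0.0001) ≈ 5.285 × 0.1163 ≈ 0.615 mg/L.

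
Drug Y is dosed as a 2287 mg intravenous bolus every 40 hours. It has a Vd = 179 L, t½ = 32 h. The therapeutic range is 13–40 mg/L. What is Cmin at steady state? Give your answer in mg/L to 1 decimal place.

9.3 mg/L

k = ln2/t½ = ln2/32 ≈ 0.021661 h⁻¹; fraction remaining f = e^(−kτ) = e^(−0.021661×40) ≈ 0.4204.
Single-dose peak C₀ = D/Vd = 2287/179 ≈ 12.777 mg/L.
Steady-state trough Cmin,ss = C₀·f/(1−f) ≈ 12.777 × 0.4204/0.5796 ≈ 9.268 mg/L.
Trough 9.3 mg/L vs MEC 13 mg/L: subtherapeutic.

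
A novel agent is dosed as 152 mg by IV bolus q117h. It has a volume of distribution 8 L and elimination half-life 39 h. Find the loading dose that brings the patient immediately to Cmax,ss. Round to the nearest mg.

f = (1/2)^(117/39) ≈ 0.125000; accumulation ratio R = 1/(1−f) ≈ 1.14286.
Loading dose to hit Cmax,ss on first dose: D_load = D_maint·R ≈ 152 × 1.14286 ≈ 173.71 mg.

174 mg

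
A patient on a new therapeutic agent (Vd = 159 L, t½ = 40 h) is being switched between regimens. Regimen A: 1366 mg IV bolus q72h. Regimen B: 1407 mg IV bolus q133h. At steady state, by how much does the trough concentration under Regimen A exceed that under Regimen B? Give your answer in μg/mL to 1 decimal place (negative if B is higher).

Regimen A: f = (1/2)^(72/40) ≈ 0.2872; Cmin,ss = (1366/159)·f/(1−f) ≈ 3.462 μg/mL.
Regimen B: f = (1/2)^(133/40) ≈ 0.0998; Cmin,ss = (1407/159)·f/(1−f) ≈ 0.981 μg/mL.
Difference ≈ 3.462 − 0.981 ≈ 2.481 μg/mL.

2.5 μg/mL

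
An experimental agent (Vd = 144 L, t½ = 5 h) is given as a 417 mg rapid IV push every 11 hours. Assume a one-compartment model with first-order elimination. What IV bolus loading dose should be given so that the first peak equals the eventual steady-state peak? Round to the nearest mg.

533 mg

f = (1/2)^(11/5) ≈ 0.217638; accumulation ratio R = 1/(1−f) ≈ 1.27818.
Loading dose to hit Cmax,ss on first dose: D_load = D_maint·R ≈ 417 × 1.27818 ≈ 533.00 mg.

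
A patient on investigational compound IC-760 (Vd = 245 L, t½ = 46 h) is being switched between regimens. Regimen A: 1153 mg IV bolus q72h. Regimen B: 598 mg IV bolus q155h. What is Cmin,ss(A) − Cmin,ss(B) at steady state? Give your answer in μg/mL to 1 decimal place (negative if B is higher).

Regimen A: f = (1/2)^(72/46) ≈ 0.3379; Cmin,ss = (1153/245)·f/(1−f) ≈ 2.402 μg/mL.
Regimen B: f = (1/2)^(155/46) ≈ 0.0968; Cmin,ss = (598/245)·f/(1−f) ≈ 0.262 μg/mL.
Difference ≈ 2.402 − 0.262 ≈ 2.140 μg/mL.

2.1 μg/mL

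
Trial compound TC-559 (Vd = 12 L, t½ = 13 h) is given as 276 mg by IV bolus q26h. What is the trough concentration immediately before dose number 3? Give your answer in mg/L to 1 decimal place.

7.2 mg/L

f = (1/2)^(τ/t½) = (1/2)^(26/13) ≈ 0.2500.
C₀ = D/Vd = 276/12 ≈ 23.000 mg/L.
Before the 3rd dose, 2 doses have been given. Superposition: Cmin = C₀·(f + f²).
≈ 23.000 × (0.2500 + 0.0625) ≈ 23.000 × 0.3125 ≈ 7.188 mg/L.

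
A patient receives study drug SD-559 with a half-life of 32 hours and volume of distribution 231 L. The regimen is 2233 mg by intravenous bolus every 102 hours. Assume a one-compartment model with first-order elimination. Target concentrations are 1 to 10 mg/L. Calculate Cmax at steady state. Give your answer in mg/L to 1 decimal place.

10.9 mg/L

k = ln2/t½ = ln2/32 ≈ 0.021661 h⁻¹; fraction remaining f = e^(−kτ) = e^(−0.021661×102) ≈ 0.1098.
At steady state, accumulation factor R = 1/(1 − e^(−kτ)) ≈ 1.1233.
Each bolus raises the concentration by D/Vd = 2233/231 ≈ 9.667 mg/L.
Steady-state peak Cmax,ss = C₀·R ≈ 9.667 × 1.1233 ≈ 10.859 mg/L.
Peak 10.9 mg/L vs MTC 10 mg/L: exceeds toxic threshold.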